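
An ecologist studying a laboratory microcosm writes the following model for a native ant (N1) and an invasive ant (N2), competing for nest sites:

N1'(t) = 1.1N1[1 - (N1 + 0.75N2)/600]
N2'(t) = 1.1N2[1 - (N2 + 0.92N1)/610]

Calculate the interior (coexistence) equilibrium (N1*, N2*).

N1* ≈ 460, N2* ≈ 187

Setting both brackets to zero gives the nullclines N1 + 0.75N2 = 600 and 0.92N1 + N2 = 610.
Substituting N2 = 610 - 0.92N1 into the first: N1(1 - 0.75·0.92) = 600 - 0.75·610.
So N1* = 142/0.31 = 460, and then N2* = 610 - 0.92·460 = 187.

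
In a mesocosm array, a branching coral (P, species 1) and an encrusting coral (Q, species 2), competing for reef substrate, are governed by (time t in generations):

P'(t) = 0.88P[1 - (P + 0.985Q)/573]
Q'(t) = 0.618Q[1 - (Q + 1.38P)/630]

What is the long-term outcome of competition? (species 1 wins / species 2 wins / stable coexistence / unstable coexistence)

Compare the nullcline intercepts: K1/α12 = 573/0.985 = 582 < K2 = 630; K2/α21 = 630/1.38 = 457 < K1 = 573.
Since both are reversed, neither can invade when rare; the interior point is a saddle.

unstable coexistence (outcome depends on initial conditions)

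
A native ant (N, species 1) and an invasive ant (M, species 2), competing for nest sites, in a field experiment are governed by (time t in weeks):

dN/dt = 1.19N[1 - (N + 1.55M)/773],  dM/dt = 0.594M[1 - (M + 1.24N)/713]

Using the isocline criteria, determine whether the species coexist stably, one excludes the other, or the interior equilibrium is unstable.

unstable coexistence (outcome depends on initial conditions)

Compare the nullcline intercepts: K1/α12 = 773/1.55 = 499 < K2 = 713; K2/α21 = 713/1.24 = 575 < K1 = 773.
Since both are reversed, neither can invade when rare; the interior point is a saddle.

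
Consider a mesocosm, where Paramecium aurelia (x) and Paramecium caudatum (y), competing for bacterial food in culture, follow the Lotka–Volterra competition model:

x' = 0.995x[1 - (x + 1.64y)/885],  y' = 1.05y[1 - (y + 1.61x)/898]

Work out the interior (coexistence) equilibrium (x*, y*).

x* ≈ 358, y* ≈ 321

Setting both brackets to zero gives the nullclines x + 1.64y = 885 and 1.61x + y = 898.
Substituting y = 898 - 1.61x into the first: x(1 - 1.64·1.61) = 885 - 1.64·898.
So x* = -588/-1.64 = 358, and then y* = 898 - 1.61·358 = 321.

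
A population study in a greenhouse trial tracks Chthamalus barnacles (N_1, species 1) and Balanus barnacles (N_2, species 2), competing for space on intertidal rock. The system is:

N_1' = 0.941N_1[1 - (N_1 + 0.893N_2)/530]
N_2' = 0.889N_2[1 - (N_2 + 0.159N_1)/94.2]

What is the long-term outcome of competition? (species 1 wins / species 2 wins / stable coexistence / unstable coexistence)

Compare the nullcline intercepts: K1/α12 = 530/0.893 = 594 > K2 = 94.2; K2/α21 = 94.2/0.159 = 592 > K1 = 530.
Since both inequalities hold, each species can invade when rare, so the interior equilibrium is stable.

stable coexistence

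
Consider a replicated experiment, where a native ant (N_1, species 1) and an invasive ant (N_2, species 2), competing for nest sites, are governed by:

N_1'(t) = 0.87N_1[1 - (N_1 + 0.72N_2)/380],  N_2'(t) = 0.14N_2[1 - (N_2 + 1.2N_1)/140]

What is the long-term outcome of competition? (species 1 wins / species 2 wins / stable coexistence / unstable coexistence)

Compare the nullcline intercepts: K1/α12 = 380/0.72 = 528 > K2 = 140; K2/α21 = 140/1.2 = 117 < K1 = 380.
Since the inequalities point opposite ways, species 1 can invade but species 2 cannot.

species 1 excludes species 2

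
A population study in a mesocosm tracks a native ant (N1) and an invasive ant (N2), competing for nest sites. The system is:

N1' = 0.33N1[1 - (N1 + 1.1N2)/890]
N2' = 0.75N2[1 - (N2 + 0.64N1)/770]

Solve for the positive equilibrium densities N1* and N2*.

Setting both brackets to zero gives the nullclines N1 + 1.1N2 = 890 and 0.64N1 + N2 = 770.
Substituting N2 = 770 - 0.64N1 into the first: N1(1 - 1.1·0.64) = 890 - 1.1·770.
So N1* = 43/0.296 = 145, and then N2* = 770 - 0.64·145 = 677.

N1* ≈ 145, N2* ≈ 677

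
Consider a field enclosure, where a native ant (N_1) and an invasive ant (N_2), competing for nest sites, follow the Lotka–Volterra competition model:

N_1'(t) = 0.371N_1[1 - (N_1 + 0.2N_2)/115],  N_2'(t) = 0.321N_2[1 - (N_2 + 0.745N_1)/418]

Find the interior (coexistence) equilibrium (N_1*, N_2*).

Setting both brackets to zero gives the nullclines N_1 + 0.2N_2 = 115 and 0.745N_1 + N_2 = 418.
Substituting N_2 = 418 - 0.745N_1 into the first: N_1(1 - 0.2·0.745) = 115 - 0.2·418.
So N_1* = 31.4/0.851 = 36.9, and then N_2* = 418 - 0.745·36.9 = 391.

N_1* ≈ 36.9, N_2* ≈ 391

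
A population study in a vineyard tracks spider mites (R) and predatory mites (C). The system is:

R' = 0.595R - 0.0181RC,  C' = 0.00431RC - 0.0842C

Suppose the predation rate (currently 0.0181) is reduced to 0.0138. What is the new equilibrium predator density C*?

At the interior fixed point, setting dR/dt = 0 with R > 0 fixes C* = (prey growth rate)/(RC coefficient) — independent of the other coefficients.
With the change, C* = 0.595/0.0138 = 43.1; it rises from 32.9.

C* ≈ 43.1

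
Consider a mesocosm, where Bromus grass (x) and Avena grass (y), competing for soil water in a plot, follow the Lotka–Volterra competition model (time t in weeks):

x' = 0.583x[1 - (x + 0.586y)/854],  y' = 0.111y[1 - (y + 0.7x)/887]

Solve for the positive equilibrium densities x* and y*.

Setting both brackets to zero gives the nullclines x + 0.586y = 854 and 0.7x + y = 887.
Substituting y = 887 - 0.7x into the first: x(1 - 0.586·0.7) = 854 - 0.586·887.
So x* = 334/0.59 = 567, and then y* = 887 - 0.7·567 = 490.

x* ≈ 567, y* ≈ 490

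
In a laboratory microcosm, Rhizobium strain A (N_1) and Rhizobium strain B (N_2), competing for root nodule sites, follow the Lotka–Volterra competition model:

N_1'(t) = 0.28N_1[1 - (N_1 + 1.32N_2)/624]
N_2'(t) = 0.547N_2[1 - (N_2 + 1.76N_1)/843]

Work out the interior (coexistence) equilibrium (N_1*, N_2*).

N_1* ≈ 369, N_2* ≈ 193

Setting both brackets to zero gives the nullclines N_1 + 1.32N_2 = 624 and 1.76N_1 + N_2 = 843.
Substituting N_2 = 843 - 1.76N_1 into the first: N_1(1 - 1.32·1.76) = 624 - 1.32·843.
So N_1* = -489/-1.32 = 369, and then N_2* = 843 - 1.76·369 = 193.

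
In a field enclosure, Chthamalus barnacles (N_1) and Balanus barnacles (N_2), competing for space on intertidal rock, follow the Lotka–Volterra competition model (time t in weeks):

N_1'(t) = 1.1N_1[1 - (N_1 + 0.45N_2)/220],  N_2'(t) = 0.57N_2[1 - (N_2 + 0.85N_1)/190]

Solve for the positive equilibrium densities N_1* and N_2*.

Setting both brackets to zero gives the nullclines N_1 + 0.45N_2 = 220 and 0.85N_1 + N_2 = 190.
Substituting N_2 = 190 - 0.85N_1 into the first: N_1(1 - 0.45·0.85) = 220 - 0.45·190.
So N_1* = 134/0.617 = 218, and then N_2* = 190 - 0.85·218 = 4.86.

N_1* ≈ 218, N_2* ≈ 4.86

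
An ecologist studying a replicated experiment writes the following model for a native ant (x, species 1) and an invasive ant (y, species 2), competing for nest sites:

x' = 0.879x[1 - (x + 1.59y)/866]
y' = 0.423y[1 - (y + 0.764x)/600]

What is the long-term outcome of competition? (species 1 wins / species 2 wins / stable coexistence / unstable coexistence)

unstable coexistence (outcome depends on initial conditions)

Compare the nullcline intercepts: K1/α12 = 866/1.59 = 545 < K2 = 600; K2/α21 = 600/0.764 = 785 < K1 = 866.
Since both are reversed, neither can invade when rare; the interior point is a saddle.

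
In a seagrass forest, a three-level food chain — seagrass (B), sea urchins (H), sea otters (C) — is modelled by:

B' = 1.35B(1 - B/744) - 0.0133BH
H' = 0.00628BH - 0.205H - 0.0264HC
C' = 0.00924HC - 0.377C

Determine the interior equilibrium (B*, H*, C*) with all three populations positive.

B* ≈ 445, H* ≈ 40.8, C* ≈ 98.1

From dC/dt = 0: 0.00924H* = 0.377, so H* = 40.8.
From dB/dt = 0: 1.35(1 - B*/744) = 0.0133·40.8, giving B* = 744·(1 - 0.402) = 445.
From dH/dt = 0: 0.00628·445 - 0.205 = 0.0264C*, so C* = 2.59/0.0264 = 98.1.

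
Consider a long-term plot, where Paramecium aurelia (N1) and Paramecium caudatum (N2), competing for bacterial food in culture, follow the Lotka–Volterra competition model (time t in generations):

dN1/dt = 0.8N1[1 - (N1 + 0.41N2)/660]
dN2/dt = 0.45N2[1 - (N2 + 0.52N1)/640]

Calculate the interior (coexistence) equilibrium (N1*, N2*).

N1* ≈ 505, N2* ≈ 377

Setting both brackets to zero gives the nullclines N1 + 0.41N2 = 660 and 0.52N1 + N2 = 640.
Substituting N2 = 640 - 0.52N1 into the first: N1(1 - 0.41·0.52) = 660 - 0.41·640.
So N1* = 398/0.787 = 505, and then N2* = 640 - 0.52·505 = 377.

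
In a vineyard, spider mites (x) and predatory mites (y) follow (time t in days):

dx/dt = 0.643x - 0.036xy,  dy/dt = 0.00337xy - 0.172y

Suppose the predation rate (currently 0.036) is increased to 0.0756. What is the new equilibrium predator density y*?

y* ≈ 8.51

At the interior fixed point, setting dx/dt = 0 with x > 0 fixes y* = (prey growth rate)/(xy coefficient) — independent of the other coefficients.
With the change, y* = 0.643/0.0756 = 8.51; it falls from 17.9.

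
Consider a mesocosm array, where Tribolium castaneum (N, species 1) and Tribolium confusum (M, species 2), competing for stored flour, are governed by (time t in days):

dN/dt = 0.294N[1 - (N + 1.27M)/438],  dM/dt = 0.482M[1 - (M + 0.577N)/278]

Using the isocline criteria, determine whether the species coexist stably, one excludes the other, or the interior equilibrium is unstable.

stable coexistence

Compare the nullcline intercepts: K1/α12 = 438/1.27 = 345 > K2 = 278; K2/α21 = 278/0.577 = 482 > K1 = 438.
Since both inequalities hold, each species can invade when rare, so the interior equilibrium is stable.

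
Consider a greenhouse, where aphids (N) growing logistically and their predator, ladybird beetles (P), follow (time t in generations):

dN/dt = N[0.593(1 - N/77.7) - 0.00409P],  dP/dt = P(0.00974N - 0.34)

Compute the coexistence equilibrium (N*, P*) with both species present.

N* ≈ 34.9, P* ≈ 79.9

From dP/dt = 0 with P > 0: 0.00974N* = 0.34, so N* = 34.9.
Substitute into dN/dt = 0: 0.593(1 - 34.9/77.7) = 0.00409P*.
The bracket is 0.551, giving P* = 0.327/0.00409 = 79.9.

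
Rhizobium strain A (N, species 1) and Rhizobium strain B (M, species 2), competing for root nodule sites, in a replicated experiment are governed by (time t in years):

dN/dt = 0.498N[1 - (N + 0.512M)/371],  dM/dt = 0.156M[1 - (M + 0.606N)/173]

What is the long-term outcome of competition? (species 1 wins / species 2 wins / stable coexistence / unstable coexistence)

Compare the nullcline intercepts: K1/α12 = 371/0.512 = 725 > K2 = 173; K2/α21 = 173/0.606 = 285 < K1 = 371.
Since the inequalities point opposite ways, species 1 can invade but species 2 cannot.

species 1 excludes species 2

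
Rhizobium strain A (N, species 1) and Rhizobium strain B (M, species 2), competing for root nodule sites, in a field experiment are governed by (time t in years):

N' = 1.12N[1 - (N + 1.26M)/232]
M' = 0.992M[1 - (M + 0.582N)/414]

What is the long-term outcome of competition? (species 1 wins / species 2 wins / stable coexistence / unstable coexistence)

species 2 excludes species 1

Compare the nullcline intercepts: K1/α12 = 232/1.26 = 184 < K2 = 414; K2/α21 = 414/0.582 = 711 > K1 = 232.
Since the inequalities point opposite ways, species 2 can invade but species 1 cannot.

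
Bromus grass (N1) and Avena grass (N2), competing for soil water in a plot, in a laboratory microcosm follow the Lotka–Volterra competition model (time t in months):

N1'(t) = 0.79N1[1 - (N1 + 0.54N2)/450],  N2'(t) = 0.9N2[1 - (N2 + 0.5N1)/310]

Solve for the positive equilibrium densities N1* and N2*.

Setting both brackets to zero gives the nullclines N1 + 0.54N2 = 450 and 0.5N1 + N2 = 310.
Substituting N2 = 310 - 0.5N1 into the first: N1(1 - 0.54·0.5) = 450 - 0.54·310.
So N1* = 283/0.73 = 387, and then N2* = 310 - 0.5·387 = 116.

N1* ≈ 387, N2* ≈ 116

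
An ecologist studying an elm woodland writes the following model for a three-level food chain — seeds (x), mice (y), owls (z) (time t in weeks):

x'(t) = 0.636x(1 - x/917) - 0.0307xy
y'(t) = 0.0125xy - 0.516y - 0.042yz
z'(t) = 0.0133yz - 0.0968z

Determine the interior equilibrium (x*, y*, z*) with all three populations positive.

From dz/dt = 0: 0.0133y* = 0.0968, so y* = 7.28.
From dx/dt = 0: 0.636(1 - x*/917) = 0.0307·7.28, giving x* = 917·(1 - 0.351) = 595.
From dy/dt = 0: 0.0125·595 - 0.516 = 0.042z*, so z* = 6.92/0.042 = 165.

x* ≈ 595, y* ≈ 7.28, z* ≈ 165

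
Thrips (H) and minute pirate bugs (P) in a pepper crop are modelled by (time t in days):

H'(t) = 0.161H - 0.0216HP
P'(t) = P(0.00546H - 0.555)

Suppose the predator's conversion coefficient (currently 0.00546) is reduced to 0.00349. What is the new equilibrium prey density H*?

H* ≈ 159

At the interior fixed point, setting dP/dt = 0 with P > 0 fixes H* = (predator death rate)/(HP coefficient) — independent of the other coefficients.
With the change, H* = 0.555/0.00349 = 159; it rises from 102.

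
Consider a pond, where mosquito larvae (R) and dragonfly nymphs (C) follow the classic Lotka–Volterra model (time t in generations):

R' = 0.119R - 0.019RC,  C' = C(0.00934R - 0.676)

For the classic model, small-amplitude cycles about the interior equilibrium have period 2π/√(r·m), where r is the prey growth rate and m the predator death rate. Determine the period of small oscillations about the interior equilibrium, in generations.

Here r = 0.119 and m = 0.676, so r·m = 0.0804.
ω = √0.0804 = 0.284 per generation, hence T = 2π/ω ≈ 22.2 generations.

T ≈ 22.2 generations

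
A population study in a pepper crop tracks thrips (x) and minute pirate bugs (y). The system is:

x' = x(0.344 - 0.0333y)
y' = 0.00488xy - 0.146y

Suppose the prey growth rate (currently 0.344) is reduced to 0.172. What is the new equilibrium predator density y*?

y* ≈ 5.17

At the interior fixed point, setting dx/dt = 0 with x > 0 fixes y* = (prey growth rate)/(xy coefficient) — independent of the other coefficients.
With the change, y* = 0.172/0.0333 = 5.17; it falls from 10.3.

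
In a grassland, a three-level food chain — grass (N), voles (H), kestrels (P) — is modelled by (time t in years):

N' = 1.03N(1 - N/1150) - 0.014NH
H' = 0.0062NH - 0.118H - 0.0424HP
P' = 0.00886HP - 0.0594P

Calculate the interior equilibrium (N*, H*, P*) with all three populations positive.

From dP/dt = 0: 0.00886H* = 0.0594, so H* = 6.7.
From dN/dt = 0: 1.03(1 - N*/1150) = 0.014·6.7, giving N* = 1150·(1 - 0.0911) = 1050.
From dH/dt = 0: 0.0062·1050 - 0.118 = 0.0424P*, so P* = 6.36/0.0424 = 150.

N* ≈ 1050, H* ≈ 6.7, P* ≈ 150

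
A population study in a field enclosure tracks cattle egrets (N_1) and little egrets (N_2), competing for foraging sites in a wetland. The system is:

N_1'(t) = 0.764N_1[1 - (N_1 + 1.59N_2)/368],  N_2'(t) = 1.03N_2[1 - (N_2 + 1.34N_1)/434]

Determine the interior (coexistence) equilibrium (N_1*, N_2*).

Setting both brackets to zero gives the nullclines N_1 + 1.59N_2 = 368 and 1.34N_1 + N_2 = 434.
Substituting N_2 = 434 - 1.34N_1 into the first: N_1(1 - 1.59·1.34) = 368 - 1.59·434.
So N_1* = -322/-1.13 = 285, and then N_2* = 434 - 1.34·285 = 52.3.

N_1* ≈ 285, N_2* ≈ 52.3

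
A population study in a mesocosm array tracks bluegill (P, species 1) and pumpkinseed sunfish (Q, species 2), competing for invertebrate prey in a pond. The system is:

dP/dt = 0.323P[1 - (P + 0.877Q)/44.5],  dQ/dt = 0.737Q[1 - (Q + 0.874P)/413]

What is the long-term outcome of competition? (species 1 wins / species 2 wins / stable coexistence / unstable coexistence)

Compare the nullcline intercepts: K1/α12 = 44.5/0.877 = 50.7 < K2 = 413; K2/α21 = 413/0.874 = 473 > K1 = 44.5.
Since the inequalities point opposite ways, species 2 can invade but species 1 cannot.

species 2 excludes species 1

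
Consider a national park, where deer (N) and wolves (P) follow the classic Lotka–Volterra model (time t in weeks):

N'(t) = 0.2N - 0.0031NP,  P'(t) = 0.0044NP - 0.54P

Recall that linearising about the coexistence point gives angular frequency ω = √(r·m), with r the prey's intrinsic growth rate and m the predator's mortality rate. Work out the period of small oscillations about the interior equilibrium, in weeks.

Here r = 0.2 and m = 0.54, so r·m = 0.108.
ω = √0.108 = 0.329 per week, hence T = 2π/ω ≈ 19.1 weeks.

T ≈ 19.1 weeks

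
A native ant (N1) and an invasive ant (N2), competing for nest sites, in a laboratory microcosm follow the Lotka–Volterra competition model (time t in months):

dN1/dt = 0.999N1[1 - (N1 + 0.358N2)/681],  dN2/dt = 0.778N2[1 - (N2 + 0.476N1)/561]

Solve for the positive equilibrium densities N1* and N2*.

N1* ≈ 579, N2* ≈ 285

Setting both brackets to zero gives the nullclines N1 + 0.358N2 = 681 and 0.476N1 + N2 = 561.
Substituting N2 = 561 - 0.476N1 into the first: N1(1 - 0.358·0.476) = 681 - 0.358·561.
So N1* = 480/0.83 = 579, and then N2* = 561 - 0.476·579 = 285.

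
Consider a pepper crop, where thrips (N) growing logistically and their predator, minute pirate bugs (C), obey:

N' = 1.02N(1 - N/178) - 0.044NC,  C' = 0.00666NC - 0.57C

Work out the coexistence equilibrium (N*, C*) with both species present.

From dC/dt = 0 with C > 0: 0.00666N* = 0.57, so N* = 85.6.
Substitute into dN/dt = 0: 1.02(1 - 85.6/178) = 0.044C*.
The bracket is 0.519, giving C* = 0.53/0.044 = 12.

N* ≈ 85.6, C* ≈ 12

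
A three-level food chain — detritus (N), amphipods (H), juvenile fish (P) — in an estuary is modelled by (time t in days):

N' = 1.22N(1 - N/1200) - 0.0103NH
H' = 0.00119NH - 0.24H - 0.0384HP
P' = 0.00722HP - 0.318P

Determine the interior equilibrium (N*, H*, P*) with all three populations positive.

From dP/dt = 0: 0.00722H* = 0.318, so H* = 44.
From dN/dt = 0: 1.22(1 - N*/1200) = 0.0103·44, giving N* = 1200·(1 - 0.372) = 754.
From dH/dt = 0: 0.00119·754 - 0.24 = 0.0384P*, so P* = 0.657/0.0384 = 17.1.

N* ≈ 754, H* ≈ 44, P* ≈ 17.1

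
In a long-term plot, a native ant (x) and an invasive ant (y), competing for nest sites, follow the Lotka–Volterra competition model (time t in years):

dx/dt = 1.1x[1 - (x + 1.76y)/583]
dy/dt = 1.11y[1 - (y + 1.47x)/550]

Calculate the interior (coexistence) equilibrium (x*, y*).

Setting both brackets to zero gives the nullclines x + 1.76y = 583 and 1.47x + y = 550.
Substituting y = 550 - 1.47x into the first: x(1 - 1.76·1.47) = 583 - 1.76·550.
So x* = -385/-1.59 = 243, and then y* = 550 - 1.47·243 = 193.

x* ≈ 243, y* ≈ 193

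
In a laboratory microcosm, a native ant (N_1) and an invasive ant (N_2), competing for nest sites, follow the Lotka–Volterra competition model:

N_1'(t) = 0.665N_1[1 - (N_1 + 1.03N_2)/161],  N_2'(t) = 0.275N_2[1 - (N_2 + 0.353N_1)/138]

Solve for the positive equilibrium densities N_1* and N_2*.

Setting both brackets to zero gives the nullclines N_1 + 1.03N_2 = 161 and 0.353N_1 + N_2 = 138.
Substituting N_2 = 138 - 0.353N_1 into the first: N_1(1 - 1.03·0.353) = 161 - 1.03·138.
So N_1* = 18.9/0.636 = 29.6, and then N_2* = 138 - 0.353·29.6 = 128.

N_1* ≈ 29.6, N_2* ≈ 128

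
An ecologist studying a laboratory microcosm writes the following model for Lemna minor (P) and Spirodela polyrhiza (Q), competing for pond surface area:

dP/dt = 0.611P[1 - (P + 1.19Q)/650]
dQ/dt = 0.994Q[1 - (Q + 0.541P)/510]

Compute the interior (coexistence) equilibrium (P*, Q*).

P* ≈ 121, Q* ≈ 445

Setting both brackets to zero gives the nullclines P + 1.19Q = 650 and 0.541P + Q = 510.
Substituting Q = 510 - 0.541P into the first: P(1 - 1.19·0.541) = 650 - 1.19·510.
So P* = 43.1/0.356 = 121, and then Q* = 510 - 0.541·121 = 445.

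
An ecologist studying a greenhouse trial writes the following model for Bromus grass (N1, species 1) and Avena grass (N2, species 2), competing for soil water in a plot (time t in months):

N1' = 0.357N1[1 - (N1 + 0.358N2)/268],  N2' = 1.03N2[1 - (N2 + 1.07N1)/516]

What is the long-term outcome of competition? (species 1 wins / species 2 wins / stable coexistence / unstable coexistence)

Compare the nullcline intercepts: K1/α12 = 268/0.358 = 749 > K2 = 516; K2/α21 = 516/1.07 = 482 > K1 = 268.
Since both inequalities hold, each species can invade when rare, so the interior equilibrium is stable.

stable coexistence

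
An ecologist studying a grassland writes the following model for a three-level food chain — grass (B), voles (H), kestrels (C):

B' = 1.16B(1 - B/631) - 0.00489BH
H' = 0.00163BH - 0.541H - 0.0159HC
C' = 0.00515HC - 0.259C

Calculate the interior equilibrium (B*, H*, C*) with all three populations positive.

From dC/dt = 0: 0.00515H* = 0.259, so H* = 50.3.
From dB/dt = 0: 1.16(1 - B*/631) = 0.00489·50.3, giving B* = 631·(1 - 0.212) = 497.
From dH/dt = 0: 0.00163·497 - 0.541 = 0.0159C*, so C* = 0.269/0.0159 = 16.9.

B* ≈ 497, H* ≈ 50.3, C* ≈ 16.9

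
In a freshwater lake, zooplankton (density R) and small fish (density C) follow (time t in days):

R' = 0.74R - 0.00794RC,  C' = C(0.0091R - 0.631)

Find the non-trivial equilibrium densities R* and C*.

Set dC/dt = 0 with C > 0: 0.0091R - 0.631 = 0, so R* = 0.631/0.0091 = 69.3.
Set dR/dt = 0 with R > 0: 0.74 - 0.00794C = 0, so C* = 0.74/0.00794 = 93.2.

R* ≈ 69.3, C* ≈ 93.2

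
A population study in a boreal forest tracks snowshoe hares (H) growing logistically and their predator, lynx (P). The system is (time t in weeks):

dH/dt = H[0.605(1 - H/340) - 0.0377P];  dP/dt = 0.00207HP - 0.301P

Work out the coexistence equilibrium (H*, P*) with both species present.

From dP/dt = 0 with P > 0: 0.00207H* = 0.301, so H* = 145.
Substitute into dH/dt = 0: 0.605(1 - 145/340) = 0.0377P*.
The bracket is 0.572, giving P* = 0.346/0.0377 = 9.18.

H* ≈ 145, P* ≈ 9.18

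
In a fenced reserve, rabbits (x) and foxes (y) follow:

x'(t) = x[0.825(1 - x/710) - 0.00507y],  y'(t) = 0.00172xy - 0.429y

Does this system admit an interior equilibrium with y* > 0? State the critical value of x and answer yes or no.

Threshold x = 249; K > 249, so yes, the predator persists.

The predator equation gives dy/dt > 0 only when x > 0.429/0.00172 = 249.
Without the predator, x → K = 710. Since 710 > 249, the predator can invade and persist.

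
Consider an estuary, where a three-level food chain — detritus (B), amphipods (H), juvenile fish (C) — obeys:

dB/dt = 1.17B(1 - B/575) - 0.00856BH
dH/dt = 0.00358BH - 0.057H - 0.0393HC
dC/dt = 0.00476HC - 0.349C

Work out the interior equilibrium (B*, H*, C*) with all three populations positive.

From dC/dt = 0: 0.00476H* = 0.349, so H* = 73.3.
From dB/dt = 0: 1.17(1 - B*/575) = 0.00856·73.3, giving B* = 575·(1 - 0.536) = 267.
From dH/dt = 0: 0.00358·267 - 0.057 = 0.0393C*, so C* = 0.897/0.0393 = 22.8.

B* ≈ 267, H* ≈ 73.3, C* ≈ 22.8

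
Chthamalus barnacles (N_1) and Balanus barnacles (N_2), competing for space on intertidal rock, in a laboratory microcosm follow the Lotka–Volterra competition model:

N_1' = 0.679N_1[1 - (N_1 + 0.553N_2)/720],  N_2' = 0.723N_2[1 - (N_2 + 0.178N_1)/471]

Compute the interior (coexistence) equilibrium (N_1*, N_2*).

N_1* ≈ 510, N_2* ≈ 380

Setting both brackets to zero gives the nullclines N_1 + 0.553N_2 = 720 and 0.178N_1 + N_2 = 471.
Substituting N_2 = 471 - 0.178N_1 into the first: N_1(1 - 0.553·0.178) = 720 - 0.553·471.
So N_1* = 460/0.902 = 510, and then N_2* = 471 - 0.178·510 = 380.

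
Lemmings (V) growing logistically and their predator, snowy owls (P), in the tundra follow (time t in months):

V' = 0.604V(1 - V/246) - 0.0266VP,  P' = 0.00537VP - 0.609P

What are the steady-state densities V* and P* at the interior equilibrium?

V* ≈ 113, P* ≈ 12.2

From dP/dt = 0 with P > 0: 0.00537V* = 0.609, so V* = 113.
Substitute into dV/dt = 0: 0.604(1 - 113/246) = 0.0266P*.
The bracket is 0.539, giving P* = 0.326/0.0266 = 12.2.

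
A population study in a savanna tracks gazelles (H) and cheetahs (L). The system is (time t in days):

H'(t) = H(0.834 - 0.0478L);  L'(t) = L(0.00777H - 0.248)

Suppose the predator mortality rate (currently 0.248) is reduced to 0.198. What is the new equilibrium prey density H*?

H* ≈ 25.5

At the interior fixed point, setting dL/dt = 0 with L > 0 fixes H* = (predator death rate)/(HL coefficient) — independent of the other coefficients.
With the change, H* = 0.198/0.00777 = 25.5; it falls from 31.9.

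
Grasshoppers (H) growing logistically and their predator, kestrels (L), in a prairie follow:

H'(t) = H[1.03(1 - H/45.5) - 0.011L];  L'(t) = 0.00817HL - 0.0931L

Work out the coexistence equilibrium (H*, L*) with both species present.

From dL/dt = 0 with L > 0: 0.00817H* = 0.0931, so H* = 11.4.
Substitute into dH/dt = 0: 1.03(1 - 11.4/45.5) = 0.011L*.
The bracket is 0.75, giving L* = 0.772/0.011 = 70.2.

H* ≈ 11.4, L* ≈ 70.2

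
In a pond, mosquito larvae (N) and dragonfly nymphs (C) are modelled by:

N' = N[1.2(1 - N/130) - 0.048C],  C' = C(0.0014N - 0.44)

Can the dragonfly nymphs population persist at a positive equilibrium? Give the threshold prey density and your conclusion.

Threshold N = 314; K < 314, so no, the predator goes extinct.

The predator equation gives dC/dt > 0 only when N > 0.44/0.0014 = 314.
Without the predator, N → K = 130. Since 130 < 314, the predator cannot invade.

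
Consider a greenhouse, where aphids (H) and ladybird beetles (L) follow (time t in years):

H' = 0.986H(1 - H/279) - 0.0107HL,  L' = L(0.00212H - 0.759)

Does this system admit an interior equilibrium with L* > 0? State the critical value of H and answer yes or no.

The predator equation gives dL/dt > 0 only when H > 0.759/0.00212 = 358.
Without the predator, H → K = 279. Since 279 < 358, the predator cannot invade.

Threshold H = 358; K < 358, so no, the predator goes extinct.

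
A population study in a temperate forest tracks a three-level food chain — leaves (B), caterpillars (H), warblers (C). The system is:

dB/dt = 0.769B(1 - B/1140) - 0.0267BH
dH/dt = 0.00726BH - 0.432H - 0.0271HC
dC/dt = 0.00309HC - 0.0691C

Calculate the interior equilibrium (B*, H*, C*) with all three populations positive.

From dC/dt = 0: 0.00309H* = 0.0691, so H* = 22.4.
From dB/dt = 0: 0.769(1 - B*/1140) = 0.0267·22.4, giving B* = 1140·(1 - 0.776) = 255.
From dH/dt = 0: 0.00726·255 - 0.432 = 0.0271C*, so C* = 1.42/0.0271 = 52.3.

B* ≈ 255, H* ≈ 22.4, C* ≈ 52.3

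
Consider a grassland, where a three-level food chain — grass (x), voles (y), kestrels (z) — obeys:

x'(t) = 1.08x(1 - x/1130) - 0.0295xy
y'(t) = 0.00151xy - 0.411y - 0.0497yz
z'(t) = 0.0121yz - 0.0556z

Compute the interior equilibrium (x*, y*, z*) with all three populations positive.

x* ≈ 988, y* ≈ 4.6, z* ≈ 21.8

From dz/dt = 0: 0.0121y* = 0.0556, so y* = 4.6.
From dx/dt = 0: 1.08(1 - x*/1130) = 0.0295·4.6, giving x* = 1130·(1 - 0.126) = 988.
From dy/dt = 0: 0.00151·988 - 0.411 = 0.0497z*, so z* = 1.08/0.0497 = 21.8.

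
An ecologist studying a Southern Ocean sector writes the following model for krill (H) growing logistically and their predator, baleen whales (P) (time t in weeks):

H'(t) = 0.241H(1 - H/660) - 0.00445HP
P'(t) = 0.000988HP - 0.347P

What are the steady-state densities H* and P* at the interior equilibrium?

From dP/dt = 0 with P > 0: 0.000988H* = 0.347, so H* = 351.
Substitute into dH/dt = 0: 0.241(1 - 351/660) = 0.00445P*.
The bracket is 0.468, giving P* = 0.113/0.00445 = 25.3.

H* ≈ 351, P* ≈ 25.3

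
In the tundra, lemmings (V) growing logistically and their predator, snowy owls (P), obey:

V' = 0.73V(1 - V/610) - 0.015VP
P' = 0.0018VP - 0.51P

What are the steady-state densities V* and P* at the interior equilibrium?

From dP/dt = 0 with P > 0: 0.0018V* = 0.51, so V* = 283.
Substitute into dV/dt = 0: 0.73(1 - 283/610) = 0.015P*.
The bracket is 0.536, giving P* = 0.391/0.015 = 26.1.

V* ≈ 283, P* ≈ 26.1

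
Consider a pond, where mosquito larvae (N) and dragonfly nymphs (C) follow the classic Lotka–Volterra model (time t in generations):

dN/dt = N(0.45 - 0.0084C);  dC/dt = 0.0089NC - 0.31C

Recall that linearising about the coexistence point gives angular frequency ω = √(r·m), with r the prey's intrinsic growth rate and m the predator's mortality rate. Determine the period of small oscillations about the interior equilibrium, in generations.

Here r = 0.45 and m = 0.31, so r·m = 0.14.
ω = √0.14 = 0.373 per generation, hence T = 2π/ω ≈ 16.8 generations.

T ≈ 16.8 generations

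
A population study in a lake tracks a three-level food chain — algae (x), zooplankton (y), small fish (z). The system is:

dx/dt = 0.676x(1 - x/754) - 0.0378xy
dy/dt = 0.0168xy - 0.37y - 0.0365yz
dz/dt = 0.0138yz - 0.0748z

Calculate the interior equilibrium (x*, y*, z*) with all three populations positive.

From dz/dt = 0: 0.0138y* = 0.0748, so y* = 5.42.
From dx/dt = 0: 0.676(1 - x*/754) = 0.0378·5.42, giving x* = 754·(1 - 0.303) = 525.
From dy/dt = 0: 0.0168·525 - 0.37 = 0.0365z*, so z* = 8.46/0.0365 = 232.

x* ≈ 525, y* ≈ 5.42, z* ≈ 232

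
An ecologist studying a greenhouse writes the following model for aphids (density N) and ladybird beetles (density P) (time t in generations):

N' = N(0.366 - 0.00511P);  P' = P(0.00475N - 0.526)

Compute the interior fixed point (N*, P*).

Set dP/dt = 0 with P > 0: 0.00475N - 0.526 = 0, so N* = 0.526/0.00475 = 111.
Set dN/dt = 0 with N > 0: 0.366 - 0.00511P = 0, so P* = 0.366/0.00511 = 71.6.

N* ≈ 111, P* ≈ 71.6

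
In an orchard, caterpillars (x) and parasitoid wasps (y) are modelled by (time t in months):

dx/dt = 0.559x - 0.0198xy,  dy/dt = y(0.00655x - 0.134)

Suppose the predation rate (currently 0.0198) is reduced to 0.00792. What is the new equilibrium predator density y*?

At the interior fixed point, setting dx/dt = 0 with x > 0 fixes y* = (prey growth rate)/(xy coefficient) — independent of the other coefficients.
With the change, y* = 0.559/0.00792 = 70.6; it rises from 28.2.

y* ≈ 70.6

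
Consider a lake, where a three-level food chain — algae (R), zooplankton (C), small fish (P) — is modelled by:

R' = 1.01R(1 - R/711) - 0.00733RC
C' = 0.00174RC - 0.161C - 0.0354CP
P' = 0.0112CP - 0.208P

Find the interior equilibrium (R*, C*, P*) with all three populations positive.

From dP/dt = 0: 0.0112C* = 0.208, so C* = 18.6.
From dR/dt = 0: 1.01(1 - R*/711) = 0.00733·18.6, giving R* = 711·(1 - 0.135) = 615.
From dC/dt = 0: 0.00174·615 - 0.161 = 0.0354P*, so P* = 0.909/0.0354 = 25.7.

R* ≈ 615, C* ≈ 18.6, P* ≈ 25.7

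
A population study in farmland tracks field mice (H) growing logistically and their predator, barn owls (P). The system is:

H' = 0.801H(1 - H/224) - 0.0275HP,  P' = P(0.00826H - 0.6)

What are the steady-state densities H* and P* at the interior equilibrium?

From dP/dt = 0 with P > 0: 0.00826H* = 0.6, so H* = 72.6.
Substitute into dH/dt = 0: 0.801(1 - 72.6/224) = 0.0275P*.
The bracket is 0.676, giving P* = 0.541/0.0275 = 19.7.

H* ≈ 72.6, P* ≈ 19.7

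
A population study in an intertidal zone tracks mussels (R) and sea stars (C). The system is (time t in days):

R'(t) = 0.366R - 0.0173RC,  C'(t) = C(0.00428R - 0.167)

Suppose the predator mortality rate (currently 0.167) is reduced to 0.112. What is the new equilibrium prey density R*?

At the interior fixed point, setting dC/dt = 0 with C > 0 fixes R* = (predator death rate)/(RC coefficient) — independent of the other coefficients.
With the change, R* = 0.112/0.00428 = 26.2; it falls from 39.

R* ≈ 26.2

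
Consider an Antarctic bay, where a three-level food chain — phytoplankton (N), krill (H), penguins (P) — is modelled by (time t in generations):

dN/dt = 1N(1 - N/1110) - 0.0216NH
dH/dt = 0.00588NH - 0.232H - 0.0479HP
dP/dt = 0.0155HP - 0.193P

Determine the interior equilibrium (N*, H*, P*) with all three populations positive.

From dP/dt = 0: 0.0155H* = 0.193, so H* = 12.5.
From dN/dt = 0: 1(1 - N*/1110) = 0.0216·12.5, giving N* = 1110·(1 - 0.269) = 811.
From dH/dt = 0: 0.00588·811 - 0.232 = 0.0479P*, so P* = 4.54/0.0479 = 94.8.

N* ≈ 811, H* ≈ 12.5, P* ≈ 94.8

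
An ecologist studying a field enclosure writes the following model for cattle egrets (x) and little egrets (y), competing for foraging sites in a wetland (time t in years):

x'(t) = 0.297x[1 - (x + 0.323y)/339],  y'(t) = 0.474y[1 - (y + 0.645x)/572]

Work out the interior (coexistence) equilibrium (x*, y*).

x* ≈ 195, y* ≈ 446

Setting both brackets to zero gives the nullclines x + 0.323y = 339 and 0.645x + y = 572.
Substituting y = 572 - 0.645x into the first: x(1 - 0.323·0.645) = 339 - 0.323·572.
So x* = 154/0.792 = 195, and then y* = 572 - 0.645·195 = 446.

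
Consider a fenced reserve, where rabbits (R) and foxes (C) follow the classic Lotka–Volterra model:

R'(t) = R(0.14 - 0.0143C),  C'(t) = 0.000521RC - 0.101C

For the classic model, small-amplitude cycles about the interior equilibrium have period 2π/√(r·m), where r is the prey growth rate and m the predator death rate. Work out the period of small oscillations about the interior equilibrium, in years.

T ≈ 52.8 years

Here r = 0.14 and m = 0.101, so r·m = 0.0141.
ω = √0.0141 = 0.119 per year, hence T = 2π/ω ≈ 52.8 years.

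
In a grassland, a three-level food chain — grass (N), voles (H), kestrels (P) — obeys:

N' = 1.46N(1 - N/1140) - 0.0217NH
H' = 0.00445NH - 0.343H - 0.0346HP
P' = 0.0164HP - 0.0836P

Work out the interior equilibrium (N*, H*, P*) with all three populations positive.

From dP/dt = 0: 0.0164H* = 0.0836, so H* = 5.1.
From dN/dt = 0: 1.46(1 - N*/1140) = 0.0217·5.1, giving N* = 1140·(1 - 0.0758) = 1050.
From dH/dt = 0: 0.00445·1050 - 0.343 = 0.0346P*, so P* = 4.35/0.0346 = 126.

N* ≈ 1050, H* ≈ 5.1, P* ≈ 126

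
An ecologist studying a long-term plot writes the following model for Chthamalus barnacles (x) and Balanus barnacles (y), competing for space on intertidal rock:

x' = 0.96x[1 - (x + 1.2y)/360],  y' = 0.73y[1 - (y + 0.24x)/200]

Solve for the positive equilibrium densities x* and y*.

x* ≈ 169, y* ≈ 160

Setting both brackets to zero gives the nullclines x + 1.2y = 360 and 0.24x + y = 200.
Substituting y = 200 - 0.24x into the first: x(1 - 1.2·0.24) = 360 - 1.2·200.
So x* = 120/0.712 = 169, and then y* = 200 - 0.24·169 = 160.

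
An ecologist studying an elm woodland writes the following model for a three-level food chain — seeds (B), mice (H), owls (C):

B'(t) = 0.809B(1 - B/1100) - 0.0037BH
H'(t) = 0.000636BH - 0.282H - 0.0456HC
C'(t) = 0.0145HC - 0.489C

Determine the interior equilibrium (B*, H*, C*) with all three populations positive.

B* ≈ 930, H* ≈ 33.7, C* ≈ 6.79

From dC/dt = 0: 0.0145H* = 0.489, so H* = 33.7.
From dB/dt = 0: 0.809(1 - B*/1100) = 0.0037·33.7, giving B* = 1100·(1 - 0.154) = 930.
From dH/dt = 0: 0.000636·930 - 0.282 = 0.0456C*, so C* = 0.31/0.0456 = 6.79.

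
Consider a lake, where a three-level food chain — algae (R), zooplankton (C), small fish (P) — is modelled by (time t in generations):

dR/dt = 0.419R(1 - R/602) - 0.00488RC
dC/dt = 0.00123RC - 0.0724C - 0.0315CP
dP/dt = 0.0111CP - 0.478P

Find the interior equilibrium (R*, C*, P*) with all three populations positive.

From dP/dt = 0: 0.0111C* = 0.478, so C* = 43.1.
From dR/dt = 0: 0.419(1 - R*/602) = 0.00488·43.1, giving R* = 602·(1 - 0.502) = 300.
From dC/dt = 0: 0.00123·300 - 0.0724 = 0.0315P*, so P* = 0.297/0.0315 = 9.42.

R* ≈ 300, C* ≈ 43.1, P* ≈ 9.42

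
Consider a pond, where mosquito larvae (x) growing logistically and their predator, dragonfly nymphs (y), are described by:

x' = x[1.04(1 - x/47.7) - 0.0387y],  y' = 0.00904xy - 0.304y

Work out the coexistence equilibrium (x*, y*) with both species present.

x* ≈ 33.6, y* ≈ 7.93

From dy/dt = 0 with y > 0: 0.00904x* = 0.304, so x* = 33.6.
Substitute into dx/dt = 0: 1.04(1 - 33.6/47.7) = 0.0387y*.
The bracket is 0.295, giving y* = 0.307/0.0387 = 7.93.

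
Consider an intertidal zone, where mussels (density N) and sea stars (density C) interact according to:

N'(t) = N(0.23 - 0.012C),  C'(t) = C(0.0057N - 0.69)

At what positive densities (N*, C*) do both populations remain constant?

Set dC/dt = 0 with C > 0: 0.0057N - 0.69 = 0, so N* = 0.69/0.0057 = 121.
Set dN/dt = 0 with N > 0: 0.23 - 0.012C = 0, so C* = 0.23/0.012 = 19.2.

N* ≈ 121, C* ≈ 19.2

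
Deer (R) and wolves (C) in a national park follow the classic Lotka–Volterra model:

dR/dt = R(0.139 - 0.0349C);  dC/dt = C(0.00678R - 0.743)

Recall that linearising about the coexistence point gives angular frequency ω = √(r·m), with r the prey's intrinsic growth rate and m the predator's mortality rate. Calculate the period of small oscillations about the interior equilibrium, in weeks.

Here r = 0.139 and m = 0.743, so r·m = 0.103.
ω = √0.103 = 0.321 per week, hence T = 2π/ω ≈ 19.6 weeks.

T ≈ 19.6 weeks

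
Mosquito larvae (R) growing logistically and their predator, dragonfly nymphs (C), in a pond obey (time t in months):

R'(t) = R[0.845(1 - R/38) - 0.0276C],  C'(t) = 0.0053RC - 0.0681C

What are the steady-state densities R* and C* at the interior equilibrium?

From dC/dt = 0 with C > 0: 0.0053R* = 0.0681, so R* = 12.8.
Substitute into dR/dt = 0: 0.845(1 - 12.8/38) = 0.0276C*.
The bracket is 0.662, giving C* = 0.559/0.0276 = 20.3.

R* ≈ 12.8, C* ≈ 20.3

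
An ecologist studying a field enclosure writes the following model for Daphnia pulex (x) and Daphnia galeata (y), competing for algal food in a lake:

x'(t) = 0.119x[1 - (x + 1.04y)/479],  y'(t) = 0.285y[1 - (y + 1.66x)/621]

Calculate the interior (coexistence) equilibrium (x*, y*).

Setting both brackets to zero gives the nullclines x + 1.04y = 479 and 1.66x + y = 621.
Substituting y = 621 - 1.66x into the first: x(1 - 1.04·1.66) = 479 - 1.04·621.
So x* = -167/-0.726 = 230, and then y* = 621 - 1.66·230 = 240.

x* ≈ 230, y* ≈ 240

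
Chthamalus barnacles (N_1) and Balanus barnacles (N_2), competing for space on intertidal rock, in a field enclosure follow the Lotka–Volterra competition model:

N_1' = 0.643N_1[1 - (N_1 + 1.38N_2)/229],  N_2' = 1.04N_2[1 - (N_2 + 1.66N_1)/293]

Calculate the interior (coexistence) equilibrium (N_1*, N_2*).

N_1* ≈ 136, N_2* ≈ 67.5

Setting both brackets to zero gives the nullclines N_1 + 1.38N_2 = 229 and 1.66N_1 + N_2 = 293.
Substituting N_2 = 293 - 1.66N_1 into the first: N_1(1 - 1.38·1.66) = 229 - 1.38·293.
So N_1* = -175/-1.29 = 136, and then N_2* = 293 - 1.66·136 = 67.5.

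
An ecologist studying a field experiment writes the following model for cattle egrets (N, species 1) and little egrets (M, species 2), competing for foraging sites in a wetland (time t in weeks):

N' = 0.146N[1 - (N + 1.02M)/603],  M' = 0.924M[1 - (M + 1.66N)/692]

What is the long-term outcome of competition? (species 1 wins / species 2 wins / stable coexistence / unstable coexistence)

unstable coexistence (outcome depends on initial conditions)

Compare the nullcline intercepts: K1/α12 = 603/1.02 = 591 < K2 = 692; K2/α21 = 692/1.66 = 417 < K1 = 603.
Since both are reversed, neither can invade when rare; the interior point is a saddle.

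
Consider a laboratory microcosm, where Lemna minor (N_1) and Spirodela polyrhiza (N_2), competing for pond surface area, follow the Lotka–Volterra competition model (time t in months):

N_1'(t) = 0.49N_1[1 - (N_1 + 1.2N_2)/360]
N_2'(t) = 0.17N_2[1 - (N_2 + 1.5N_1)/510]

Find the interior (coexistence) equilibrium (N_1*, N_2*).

Setting both brackets to zero gives the nullclines N_1 + 1.2N_2 = 360 and 1.5N_1 + N_2 = 510.
Substituting N_2 = 510 - 1.5N_1 into the first: N_1(1 - 1.2·1.5) = 360 - 1.2·510.
So N_1* = -252/-0.8 = 315, and then N_2* = 510 - 1.5·315 = 37.5.

N_1* ≈ 315, N_2* ≈ 37.5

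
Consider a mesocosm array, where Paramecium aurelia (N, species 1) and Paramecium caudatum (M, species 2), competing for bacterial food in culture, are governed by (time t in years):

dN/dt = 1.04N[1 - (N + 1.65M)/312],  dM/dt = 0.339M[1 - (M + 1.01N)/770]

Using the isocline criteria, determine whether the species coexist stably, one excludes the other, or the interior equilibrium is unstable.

Compare the nullcline intercepts: K1/α12 = 312/1.65 = 189 < K2 = 770; K2/α21 = 770/1.01 = 762 > K1 = 312.
Since the inequalities point opposite ways, species 2 can invade but species 1 cannot.

species 2 excludes species 1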